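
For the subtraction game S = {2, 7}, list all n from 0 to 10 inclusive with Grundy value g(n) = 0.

0, 1, 4, 5, 9, 10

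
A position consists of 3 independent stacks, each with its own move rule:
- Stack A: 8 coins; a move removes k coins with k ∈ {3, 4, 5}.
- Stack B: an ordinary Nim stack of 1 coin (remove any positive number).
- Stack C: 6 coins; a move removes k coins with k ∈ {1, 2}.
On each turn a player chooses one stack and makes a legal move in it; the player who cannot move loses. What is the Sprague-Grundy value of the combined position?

Build the Grundy sequence for stack A with g(k) = mex{g(k−s) : s ∈ {3, 4, 5}, s ≤ k}:
k:     0  1  2  3  4  5  6  7  8
g(k):  0  0  0  1  1  1  2  2  0
So g(8) = 0.
Stack B is a plain Nim stack of size 1, so its Grundy value is 1.
For stack C, compute g(0), g(1), … with moves {1, 2}:
g(0) = mex{} = 0
g(1) = mex{0} = 1
g(2) = mex{0,1} = 2
g(3) = mex{1,2} = 0
g(4) = mex{0,2} = 1
g(5) = mex{0,1} = 2
g(6) = mex{1,2} = 0
So g(6) = 0.
By the Sprague-Grundy theorem, the Grundy value of a sum of independent games is the XOR of the component values.
Combined value = 0 ⊕ 1 ⊕ 0 = 1.

1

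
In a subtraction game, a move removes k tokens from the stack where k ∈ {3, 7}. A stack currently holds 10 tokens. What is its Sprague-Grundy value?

Grundy values for subtraction set {3, 7}:
k:     0  1  2  3  4  5  6  7  8  9 10
g(k):  0  0  0  1  1  1  0  2  2  1  0
So g(10) = 0.

0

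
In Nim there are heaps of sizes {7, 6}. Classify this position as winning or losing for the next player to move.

Winning position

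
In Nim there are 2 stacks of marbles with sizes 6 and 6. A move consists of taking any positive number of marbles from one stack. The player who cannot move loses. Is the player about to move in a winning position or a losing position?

Nim-sum: 6 ^ 6 = 0.
The nim-sum is 0, so this is a P-position: the player to move is in a losing position under optimal play.

Losing position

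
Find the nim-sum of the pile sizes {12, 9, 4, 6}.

Nim-sum: 12 XOR 9 XOR 4 XOR 6 = 7.

7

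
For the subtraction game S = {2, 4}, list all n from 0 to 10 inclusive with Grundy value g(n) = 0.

Compute g(0), g(1), … for moves {2, 4}:
g(0) = mex{} = 0
g(1) = mex{} = 0
g(2) = mex{0} = 1
g(3) = mex{0} = 1
g(4) = mex{0,1} = 2
g(5) = mex{0,1} = 2
g(6) = mex{1,2} = 0
g(7) = mex{1,2} = 0
g(8) = mex{0,2} = 1
g(9) = mex{0,2} = 1
g(10) = mex{0,1} = 2
The P-positions (g = 0) in 0..10 are 0, 1, 6, 7.

0, 1, 6, 7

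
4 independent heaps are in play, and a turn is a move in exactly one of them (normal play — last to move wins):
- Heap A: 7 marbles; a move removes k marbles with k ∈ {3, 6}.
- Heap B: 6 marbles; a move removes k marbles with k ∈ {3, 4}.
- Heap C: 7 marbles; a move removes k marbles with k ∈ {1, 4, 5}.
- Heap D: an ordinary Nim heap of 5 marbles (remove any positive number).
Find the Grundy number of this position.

Build the Grundy sequence for heap A with g(k) = mex{g(k−s) : s ∈ {3, 6}, s ≤ k}:
g(0) = mex{} = 0
g(1) = mex{} = 0
g(2) = mex{} = 0
g(3) = mex{0} = 1
g(4) = mex{0} = 1
g(5) = mex{0} = 1
g(6) = mex{0,1} = 2
g(7) = mex{0,1} = 2
So g(7) = 2.
Grundy values for heap B (subtraction set {3, 4}):
g(0) = mex{} = 0
g(1) = mex{} = 0
g(2) = mex{} = 0
g(3) = mex{0} = 1
g(4) = mex{0} = 1
g(5) = mex{0} = 1
g(6) = mex{0,1} = 2
So g(6) = 2.
Grundy values for heap C (subtraction set {1, 4, 5}):
g(0) = mex{} = 0
g(1) = mex{0} = 1
g(2) = mex{1} = 0
g(3) = mex{0} = 1
g(4) = mex{0,1} = 2
g(5) = mex{0,1,2} = 3
g(6) = mex{0,1,3} = 2
g(7) = mex{0,1,2} = 3
So g(7) = 3.
Heap D is a plain Nim heap of size 5, so its Grundy value is 5.
By the Sprague-Grundy theorem, the Grundy value of a sum of independent games is the XOR of the component values.
Combined value = 2 XOR 2 XOR 3 XOR 5 = 6.

6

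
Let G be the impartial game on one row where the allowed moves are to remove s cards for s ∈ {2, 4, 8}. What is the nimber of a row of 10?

Grundy values for subtraction set {2, 4, 8}:
k:     0  1  2  3  4  5  6  7  8  9 10
g(k):  0  0  1  1  2  2  0  0  1  1  2
So g(10) = 2.

2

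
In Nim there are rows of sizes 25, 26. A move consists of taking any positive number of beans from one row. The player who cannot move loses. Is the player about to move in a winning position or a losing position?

Winning position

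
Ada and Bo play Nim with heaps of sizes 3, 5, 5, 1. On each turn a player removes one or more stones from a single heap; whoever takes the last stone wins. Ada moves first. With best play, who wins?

Ada wins

Nim-sum: 3 ⊕ 5 ⊕ 5 ⊕ 1 = 2.
The nim-sum is 2 ≠ 0, so this is an N-position: the player to move can win; Ada has a winning move.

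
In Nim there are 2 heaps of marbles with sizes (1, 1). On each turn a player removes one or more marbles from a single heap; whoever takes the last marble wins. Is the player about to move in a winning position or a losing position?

Losing position

Nim-sum: 1 ^ 1 = 0.
The nim-sum is 0, so this is a P-position: the player to move is in a losing position under optimal play.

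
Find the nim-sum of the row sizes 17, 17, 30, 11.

21

Nim-sum: 17 XOR 17 XOR 30 XOR 11 = 21.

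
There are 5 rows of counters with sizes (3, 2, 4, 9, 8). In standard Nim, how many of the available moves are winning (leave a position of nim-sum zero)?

1

Compute the nim-sum pairwise:
3 ^ 2 = 1
1 ^ 4 = 5
5 ^ 9 = 12
12 ^ 8 = 4
The overall nim-sum is X = 4. A row of size p has a winning move iff p XOR X < p (reduce it to p XOR X).
  3: 3 XOR 4 = 7 ≥ 3 — no move.
  2: 2 XOR 4 = 6 ≥ 2 — no move.
  4: 4 XOR 4 = 0 < 4 — winning move (to 0).
  9: 9 XOR 4 = 13 ≥ 9 — no move.
  8: 8 XOR 4 = 12 ≥ 8 — no move.
That gives 1 winning move.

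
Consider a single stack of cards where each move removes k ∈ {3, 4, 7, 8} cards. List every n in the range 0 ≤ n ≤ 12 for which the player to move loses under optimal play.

Grundy values for subtraction set {3, 4, 7, 8}:
k:     0  1  2  3  4  5  6  7  8  9 10 11 12
g(k):  0  0  0  1  1  1  2  2  2  3  3  0  0
The P-positions (g = 0) in 0..12 are 0, 1, 2, 11, 12.

0, 1, 2, 11, 12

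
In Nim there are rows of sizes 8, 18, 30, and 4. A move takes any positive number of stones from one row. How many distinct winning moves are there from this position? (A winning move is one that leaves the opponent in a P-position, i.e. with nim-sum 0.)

0

Write each in binary and XOR column by column:
  01000  (8)
  10010  (18)
  11110  (30)
  00100  (4)
  -----
  00000  (0)
The nim-sum is already 0, so every move leaves a nonzero nim-sum — there are no winning moves.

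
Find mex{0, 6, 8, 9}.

1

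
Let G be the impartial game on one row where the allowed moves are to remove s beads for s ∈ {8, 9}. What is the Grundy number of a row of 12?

1

Build the Grundy sequence with g(k) = mex{g(k−s) : s ∈ {8, 9}, s ≤ k}:
k:     0  1  2  3  4  5  6  7  8  9 10 11 12
g(k):  0  0  0  0  0  0  0  0  1  1  1  1  1
So g(12) = 1.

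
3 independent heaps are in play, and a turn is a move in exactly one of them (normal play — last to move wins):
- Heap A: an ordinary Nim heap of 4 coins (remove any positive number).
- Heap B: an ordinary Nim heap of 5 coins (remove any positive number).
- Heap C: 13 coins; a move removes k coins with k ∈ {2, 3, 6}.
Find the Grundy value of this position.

3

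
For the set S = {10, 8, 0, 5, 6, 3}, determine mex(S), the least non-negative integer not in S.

0 is in the set but 1 is not, so the mex is 1.

1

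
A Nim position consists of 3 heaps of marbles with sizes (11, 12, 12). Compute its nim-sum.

11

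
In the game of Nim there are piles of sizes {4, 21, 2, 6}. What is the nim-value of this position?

Compute the nim-sum pairwise:
4 XOR 21 = 17
17 XOR 2 = 19
19 XOR 6 = 21

21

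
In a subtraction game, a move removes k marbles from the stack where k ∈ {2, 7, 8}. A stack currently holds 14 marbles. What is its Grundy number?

0

Compute g(0), g(1), … for moves {2, 7, 8}:
k:     0  1  2  3  4  5  6  7  8  9 10 11 12 13 14
g(k):  0  0  1  1  0  0  1  1  2  2  0  3  1  2  0
So g(14) = 0.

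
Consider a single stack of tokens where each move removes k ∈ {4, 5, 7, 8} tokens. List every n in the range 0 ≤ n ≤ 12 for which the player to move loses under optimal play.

Grundy values for subtraction set {4, 5, 7, 8}:
g(0) = mex{} = 0
g(1) = mex{} = 0
g(2) = mex{} = 0
g(3) = mex{} = 0
g(4) = mex{0} = 1
g(5) = mex{0} = 1
g(6) = mex{0} = 1
g(7) = mex{0} = 1
g(8) = mex{0,1} = 2
g(9) = mex{0,1} = 2
g(10) = mex{0,1} = 2
g(11) = mex{0,1} = 2
g(12) = mex{1,2} = 0
The P-positions (g = 0) in 0..12 are 0, 1, 2, 3, 12.

0, 1, 2, 3, 12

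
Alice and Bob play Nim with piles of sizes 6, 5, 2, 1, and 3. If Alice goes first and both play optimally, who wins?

Compute the nim-sum pairwise:
6 XOR 5 = 3
3 XOR 2 = 1
1 XOR 1 = 0
0 XOR 3 = 3
The nim-sum is 3 ≠ 0, so this is an N-position: the player to move can win; Alice has a winning move.

Alice wins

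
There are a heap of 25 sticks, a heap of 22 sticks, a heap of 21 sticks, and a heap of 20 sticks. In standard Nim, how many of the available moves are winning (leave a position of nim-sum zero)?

In binary:
  11001  (25)
  10110  (22)
  10101  (21)
  10100  (20)
  -----
  01110  (14)
The overall nim-sum is X = 14. A heap of size p has a winning move iff p XOR X < p (reduce it to p XOR X).
  25: 25 XOR 14 = 23 < 25 — winning move (to 23).
  22: 22 XOR 14 = 24 ≥ 22 — no move.
  21: 21 XOR 14 = 27 ≥ 21 — no move.
  20: 20 XOR 14 = 26 ≥ 20 — no move.
That gives 1 winning move.

1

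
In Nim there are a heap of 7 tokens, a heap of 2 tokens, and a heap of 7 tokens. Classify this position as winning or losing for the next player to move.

Winning position

Compute the nim-sum pairwise:
7 ^ 2 = 5
5 ^ 7 = 2
The nim-sum is 2 ≠ 0, so this is an N-position: the player to move can win.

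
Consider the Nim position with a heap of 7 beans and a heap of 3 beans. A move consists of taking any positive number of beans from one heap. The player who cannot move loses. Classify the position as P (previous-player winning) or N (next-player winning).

N-position

Write each in binary and XOR column by column:
  111  (7)
  011  (3)
  ---
  100  (4)
The nim-sum is 4 ≠ 0, so this is an N-position: the player to move can win.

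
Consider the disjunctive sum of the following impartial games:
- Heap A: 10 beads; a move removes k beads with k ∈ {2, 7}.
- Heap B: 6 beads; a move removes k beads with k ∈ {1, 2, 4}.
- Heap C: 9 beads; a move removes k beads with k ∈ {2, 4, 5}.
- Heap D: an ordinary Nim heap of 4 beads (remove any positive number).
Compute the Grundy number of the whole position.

For heap A, compute g(0), g(1), … with moves {2, 7}:
g(0) = mex{} = 0
g(1) = mex{} = 0
g(2) = mex{0} = 1
g(3) = mex{0} = 1
g(4) = mex{1} = 0
g(5) = mex{1} = 0
g(6) = mex{0} = 1
g(7) = mex{0} = 1
g(8) = mex{0,1} = 2
g(9) = mex{1} = 0
g(10) = mex{1,2} = 0
So g(10) = 0.
Build the Grundy sequence for heap B with g(k) = mex{g(k−s) : s ∈ {1, 2, 4}, s ≤ k}:
k:     0  1  2  3  4  5  6
g(k):  0  1  2  0  1  2  0
So g(6) = 0.
Grundy values for heap C (subtraction set {2, 4, 5}):
k:     0  1  2  3  4  5  6  7  8  9
g(k):  0  0  1  1  2  2  3  0  0  1
So g(9) = 1.
Heap D is a plain Nim heap of size 4, so its Grundy value is 4.
The value of a disjunctive sum is the nim-sum of the parts.
Combined value = 0 ⊕ 0 ⊕ 1 ⊕ 4 = 5.

5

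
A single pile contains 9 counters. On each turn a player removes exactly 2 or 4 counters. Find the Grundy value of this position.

Compute g(0), g(1), … for moves {2, 4}:
k:     0  1  2  3  4  5  6  7  8  9
g(k):  0  0  1  1  2  2  0  0  1  1
So g(9) = 1.

1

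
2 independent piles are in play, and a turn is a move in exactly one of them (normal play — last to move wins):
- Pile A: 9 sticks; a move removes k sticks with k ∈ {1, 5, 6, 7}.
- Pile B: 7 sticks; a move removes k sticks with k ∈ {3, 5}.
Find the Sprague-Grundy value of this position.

Grundy values for pile A (subtraction set {1, 5, 6, 7}):
k:     0  1  2  3  4  5  6  7  8  9
g(k):  0  1  0  1  0  1  2  3  2  3
So g(9) = 3.
Grundy values for pile B (subtraction set {3, 5}):
g(0) = mex{} = 0
g(1) = mex{} = 0
g(2) = mex{} = 0
g(3) = mex{0} = 1
g(4) = mex{0} = 1
g(5) = mex{0} = 1
g(6) = mex{0,1} = 2
g(7) = mex{0,1} = 2
So g(7) = 2.
By the Sprague-Grundy theorem, the Grundy value of a sum of independent games is the XOR of the component values.
Combined value = 3 ⊕ 2 = 1.

1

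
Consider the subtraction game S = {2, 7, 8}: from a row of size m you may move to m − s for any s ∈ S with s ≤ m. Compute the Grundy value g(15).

0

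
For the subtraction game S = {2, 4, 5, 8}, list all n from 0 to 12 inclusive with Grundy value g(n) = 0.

0, 1, 7, 10

Build the Grundy sequence with g(k) = mex{g(k−s) : s ∈ {2, 4, 5, 8}, s ≤ k}:
g(0) = mex{} = 0
g(1) = mex{} = 0
g(2) = mex{0} = 1
g(3) = mex{0} = 1
g(4) = mex{0,1} = 2
g(5) = mex{0,1} = 2
g(6) = mex{0,1,2} = 3
g(7) = mex{1,2} = 0
g(8) = mex{0,1,2,3} = 4
g(9) = mex{0,2} = 1
g(10) = mex{1,2,3,4} = 0
g(11) = mex{0,1,3} = 2
g(12) = mex{0,2,4} = 1
The P-positions (g = 0) in 0..12 are 0, 1, 7, 10.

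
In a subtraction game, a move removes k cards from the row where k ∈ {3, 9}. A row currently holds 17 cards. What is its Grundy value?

1

Grundy values for subtraction set {3, 9}:
k:     0  1  2  3  4  5  6  7  8  9 10 11 12 13 14 15 16 17
g(k):  0  0  0  1  1  1  0  0  0  1  1  1  0  0  0  1  1  1
So g(17) = 1.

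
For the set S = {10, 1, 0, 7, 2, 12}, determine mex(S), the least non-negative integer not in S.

3

The values 0, 1, 2 are all present; 3 is the first non-negative integer missing from the set.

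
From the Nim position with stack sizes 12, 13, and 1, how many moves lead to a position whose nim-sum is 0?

0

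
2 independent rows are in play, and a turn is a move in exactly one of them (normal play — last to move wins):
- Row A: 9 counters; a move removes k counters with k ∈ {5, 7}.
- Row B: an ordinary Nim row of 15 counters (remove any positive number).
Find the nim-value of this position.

For row A, compute g(0), g(1), … with moves {5, 7}:
g(0) = mex{} = 0
g(1) = mex{} = 0
g(2) = mex{} = 0
g(3) = mex{} = 0
g(4) = mex{} = 0
g(5) = mex{0} = 1
g(6) = mex{0} = 1
g(7) = mex{0} = 1
g(8) = mex{0} = 1
g(9) = mex{0} = 1
So g(9) = 1.
Row B is a plain Nim row of size 15, so its Grundy value is 15.
By the Sprague-Grundy theorem, the Grundy value of a sum of independent games is the XOR of the component values.
Combined value = 1 XOR 15 = 14.

14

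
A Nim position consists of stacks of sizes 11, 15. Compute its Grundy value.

Nim-sum: 11 XOR 15 = 4.

4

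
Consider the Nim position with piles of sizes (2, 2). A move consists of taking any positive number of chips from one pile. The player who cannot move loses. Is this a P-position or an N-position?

P-position

Nim-sum: 2 ^ 2 = 0.
The nim-sum is 0, so this is a P-position: the player to move is in a losing position under optimal play.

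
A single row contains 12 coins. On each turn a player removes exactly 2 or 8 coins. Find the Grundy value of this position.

1

Compute g(0), g(1), … for moves {2, 8}:
k:     0  1  2  3  4  5  6  7  8  9 10 11 12
g(k):  0  0  1  1  0  0  1  1  2  2  0  0  1
So g(12) = 1.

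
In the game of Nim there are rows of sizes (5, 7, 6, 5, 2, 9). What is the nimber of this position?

In binary:
  0101  (5)
  0111  (7)
  0110  (6)
  0101  (5)
  0010  (2)
  1001  (9)
  ----
  1010  (10)

10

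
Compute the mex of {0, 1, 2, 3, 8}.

The values 0, 1, 2, 3 are all present; 4 is the first non-negative integer missing from the set.

4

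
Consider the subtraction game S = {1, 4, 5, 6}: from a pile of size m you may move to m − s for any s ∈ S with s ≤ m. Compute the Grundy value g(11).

Compute g(0), g(1), … for moves {1, 4, 5, 6}:
k:     0  1  2  3  4  5  6  7  8  9 10 11
g(k):  0  1  0  1  2  3  2  3  4  0  1  0
So g(11) = 0.

0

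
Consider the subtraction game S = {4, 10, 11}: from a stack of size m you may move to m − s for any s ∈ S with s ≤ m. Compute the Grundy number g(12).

1

Build the Grundy sequence with g(k) = mex{g(k−s) : s ∈ {4, 10, 11}, s ≤ k}:
k:     0  1  2  3  4  5  6  7  8  9 10 11 12
g(k):  0  0  0  0  1  1  1  1  0  0  2  2  1
So g(12) = 1.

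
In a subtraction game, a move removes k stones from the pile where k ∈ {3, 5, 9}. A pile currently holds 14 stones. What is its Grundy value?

Build the Grundy sequence with g(k) = mex{g(k−s) : s ∈ {3, 5, 9}, s ≤ k}:
k:     0  1  2  3  4  5  6  7  8  9 10 11 12 13 14
g(k):  0  0  0  1  1  1  2  2  0  3  3  1  0  2  0
So g(14) = 0.

0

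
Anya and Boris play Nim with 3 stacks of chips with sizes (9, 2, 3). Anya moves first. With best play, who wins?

Anya wins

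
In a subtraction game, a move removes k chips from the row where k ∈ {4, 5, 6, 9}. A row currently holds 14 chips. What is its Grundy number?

0

Compute g(0), g(1), … for moves {4, 5, 6, 9}:
k:     0  1  2  3  4  5  6  7  8  9 10 11 12 13 14
g(k):  0  0  0  0  1  1  1  1  2  2  2  2  3  0  0
So g(14) = 0.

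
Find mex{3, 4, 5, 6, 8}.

0 is not in the set, so the mex is 0.

0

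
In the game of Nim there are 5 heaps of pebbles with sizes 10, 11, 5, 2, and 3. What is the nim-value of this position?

Write each in binary and XOR column by column:
  1010  (10)
  1011  (11)
  0101  (5)
  0010  (2)
  0011  (3)
  ----
  0101  (5)

5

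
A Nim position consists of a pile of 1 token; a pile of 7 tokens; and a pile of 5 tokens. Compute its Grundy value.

Write each in binary and XOR column by column:
  001  (1)
  111  (7)
  101  (5)
  ---
  011  (3)

3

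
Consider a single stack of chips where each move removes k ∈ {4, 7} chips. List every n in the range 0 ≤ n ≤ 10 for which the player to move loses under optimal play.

0, 1, 2, 3

Build the Grundy sequence with g(k) = mex{g(k−s) : s ∈ {4, 7}, s ≤ k}:
k:     0  1  2  3  4  5  6  7  8  9 10
g(k):  0  0  0  0  1  1  1  1  2  2  2
The P-positions (g = 0) in 0..10 are 0, 1, 2, 3.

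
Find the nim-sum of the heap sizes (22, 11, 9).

20

Nim-sum: 22 ⊕ 11 ⊕ 9 = 20.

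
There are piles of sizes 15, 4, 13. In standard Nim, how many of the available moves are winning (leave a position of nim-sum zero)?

3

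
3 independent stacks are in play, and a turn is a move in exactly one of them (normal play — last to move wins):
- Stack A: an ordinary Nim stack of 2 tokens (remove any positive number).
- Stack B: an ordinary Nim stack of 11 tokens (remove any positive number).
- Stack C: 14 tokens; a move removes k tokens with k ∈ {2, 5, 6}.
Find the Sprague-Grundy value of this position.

Stack A is a plain Nim stack of size 2, so its Grundy value is 2.
Stack B is a plain Nim stack of size 11, so its Grundy value is 11.
Grundy values for stack C (subtraction set {2, 5, 6}):
g(0) = mex{} = 0
g(1) = mex{} = 0
g(2) = mex{0} = 1
g(3) = mex{0} = 1
g(4) = mex{1} = 0
g(5) = mex{0,1} = 2
g(6) = mex{0} = 1
g(7) = mex{0,1,2} = 3
g(8) = mex{1} = 0
g(9) = mex{0,1,3} = 2
g(10) = mex{0,2} = 1
g(11) = mex{1,2} = 0
g(12) = mex{1,3} = 0
g(13) = mex{0,3} = 1
g(14) = mex{0,2} = 1
So g(14) = 1.
By the Sprague-Grundy theorem, the Grundy value of a sum of independent games is the XOR of the component values.
Combined value = 2 ⊕ 11 ⊕ 1 = 8.

8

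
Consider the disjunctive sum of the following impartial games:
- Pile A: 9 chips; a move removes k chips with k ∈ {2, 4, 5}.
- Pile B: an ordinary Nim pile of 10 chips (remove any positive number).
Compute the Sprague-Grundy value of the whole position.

Grundy values for pile A (subtraction set {2, 4, 5}):
g(0) = mex{} = 0
g(1) = mex{} = 0
g(2) = mex{0} = 1
g(3) = mex{0} = 1
g(4) = mex{0,1} = 2
g(5) = mex{0,1} = 2
g(6) = mex{0,1,2} = 3
g(7) = mex{1,2} = 0
g(8) = mex{1,2,3} = 0
g(9) = mex{0,2} = 1
So g(9) = 1.
Pile B is a plain Nim pile of size 10, so its Grundy value is 10.
The value of a disjunctive sum is the nim-sum of the parts.
Combined value = 1 XOR 10 = 11.

11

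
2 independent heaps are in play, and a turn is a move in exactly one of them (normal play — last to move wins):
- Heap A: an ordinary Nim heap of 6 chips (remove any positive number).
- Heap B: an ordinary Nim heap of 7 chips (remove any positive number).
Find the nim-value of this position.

1

Heap A is a plain Nim heap of size 6, so its Grundy value is 6.
Heap B is a plain Nim heap of size 7, so its Grundy value is 7.
By the Sprague-Grundy theorem, the Grundy value of a sum of independent games is the XOR of the component values.
Combined value = 6 XOR 7 = 1.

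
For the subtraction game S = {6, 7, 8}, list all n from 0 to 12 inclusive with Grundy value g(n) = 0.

Compute g(0), g(1), … for moves {6, 7, 8}:
k:     0  1  2  3  4  5  6  7  8  9 10 11 12
g(k):  0  0  0  0  0  0  1  1  1  1  1  1  2
The P-positions (g = 0) in 0..12 are 0, 1, 2, 3, 4, 5.

0, 1, 2, 3, 4, 5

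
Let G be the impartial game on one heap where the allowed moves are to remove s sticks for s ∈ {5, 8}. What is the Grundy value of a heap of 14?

Build the Grundy sequence with g(k) = mex{g(k−s) : s ∈ {5, 8}, s ≤ k}:
k:     0  1  2  3  4  5  6  7  8  9 10 11 12 13 14
g(k):  0  0  0  0  0  1  1  1  1  1  2  2  2  0  0
So g(14) = 0.

0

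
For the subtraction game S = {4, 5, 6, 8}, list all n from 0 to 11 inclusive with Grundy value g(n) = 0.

Grundy values for subtraction set {4, 5, 6, 8}:
k:     0  1  2  3  4  5  6  7  8  9 10 11
g(k):  0  0  0  0  1  1  1  1  2  2  2  2
The P-positions (g = 0) in 0..11 are 0, 1, 2, 3.

0, 1, 2, 3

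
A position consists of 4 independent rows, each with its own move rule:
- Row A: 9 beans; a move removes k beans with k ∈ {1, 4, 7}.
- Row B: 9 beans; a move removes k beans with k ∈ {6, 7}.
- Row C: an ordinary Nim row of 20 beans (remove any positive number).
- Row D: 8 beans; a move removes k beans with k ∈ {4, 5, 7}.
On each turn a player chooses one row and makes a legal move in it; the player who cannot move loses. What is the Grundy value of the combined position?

22

Build the Grundy sequence for row A with g(k) = mex{g(k−s) : s ∈ {1, 4, 7}, s ≤ k}:
k:     0  1  2  3  4  5  6  7  8  9
g(k):  0  1  0  1  2  0  1  2  0  1
So g(9) = 1.
Grundy values for row B (subtraction set {6, 7}):
g(0) = mex{} = 0
g(1) = mex{} = 0
g(2) = mex{} = 0
g(3) = mex{} = 0
g(4) = mex{} = 0
g(5) = mex{} = 0
g(6) = mex{0} = 1
g(7) = mex{0} = 1
g(8) = mex{0} = 1
g(9) = mex{0} = 1
So g(9) = 1.
Row C is a plain Nim row of size 20, so its Grundy value is 20.
For row D, compute g(0), g(1), … with moves {4, 5, 7}:
g(0) = mex{} = 0
g(1) = mex{} = 0
g(2) = mex{} = 0
g(3) = mex{} = 0
g(4) = mex{0} = 1
g(5) = mex{0} = 1
g(6) = mex{0} = 1
g(7) = mex{0} = 1
g(8) = mex{0,1} = 2
So g(8) = 2.
The value of a disjunctive sum is the nim-sum of the parts.
Combined value = 1 XOR 1 XOR 20 XOR 2 = 22.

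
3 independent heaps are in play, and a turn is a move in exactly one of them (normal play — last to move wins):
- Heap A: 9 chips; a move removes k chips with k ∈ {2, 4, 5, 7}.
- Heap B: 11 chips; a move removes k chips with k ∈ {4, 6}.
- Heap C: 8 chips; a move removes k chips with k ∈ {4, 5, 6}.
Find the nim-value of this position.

2

Build the Grundy sequence for heap A with g(k) = mex{g(k−s) : s ∈ {2, 4, 5, 7}, s ≤ k}:
g(0) = mex{} = 0
g(1) = mex{} = 0
g(2) = mex{0} = 1
g(3) = mex{0} = 1
g(4) = mex{0,1} = 2
g(5) = mex{0,1} = 2
g(6) = mex{0,1,2} = 3
g(7) = mex{0,1,2} = 3
g(8) = mex{0,1,2,3} = 4
g(9) = mex{1,2,3} = 0
So g(9) = 0.
Build the Grundy sequence for heap B with g(k) = mex{g(k−s) : s ∈ {4, 6}, s ≤ k}:
k:     0  1  2  3  4  5  6  7  8  9 10 11
g(k):  0  0  0  0  1  1  1  1  2  2  0  0
So g(11) = 0.
For heap C, compute g(0), g(1), … with moves {4, 5, 6}:
k:     0  1  2  3  4  5  6  7  8
g(k):  0  0  0  0  1  1  1  1  2
So g(8) = 2.
The value of a disjunctive sum is the nim-sum of the parts.
Combined value = 0 XOR 0 XOR 2 = 2.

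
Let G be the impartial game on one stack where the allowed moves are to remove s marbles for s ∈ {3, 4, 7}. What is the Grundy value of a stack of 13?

Grundy values for subtraction set {3, 4, 7}:
k:     0  1  2  3  4  5  6  7  8  9 10 11 12 13
g(k):  0  0  0  1  1  1  2  2  2  3  0  0  0  1
So g(13) = 1.

1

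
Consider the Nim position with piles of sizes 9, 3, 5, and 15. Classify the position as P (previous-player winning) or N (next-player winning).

Compute the nim-sum pairwise:
9 ⊕ 3 = 10
10 ⊕ 5 = 15
15 ⊕ 15 = 0
The nim-sum is 0, so this is a P-position: the player to move is in a losing position under optimal play.

P-position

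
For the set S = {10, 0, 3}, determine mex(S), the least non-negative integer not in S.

1

0 is in the set but 1 is not, so the mex is 1.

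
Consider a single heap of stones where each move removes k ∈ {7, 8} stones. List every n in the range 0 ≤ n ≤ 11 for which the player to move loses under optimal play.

0, 1, 2, 3, 4, 5, 6

Grundy values for subtraction set {7, 8}:
k:     0  1  2  3  4  5  6  7  8  9 10 11
g(k):  0  0  0  0  0  0  0  1  1  1  1  1
The P-positions (g = 0) in 0..11 are 0, 1, 2, 3, 4, 5, 6.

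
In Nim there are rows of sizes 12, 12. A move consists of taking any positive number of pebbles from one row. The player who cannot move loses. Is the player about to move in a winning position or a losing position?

Nim-sum: 12 ^ 12 = 0.
The nim-sum is 0, so this is a P-position: the player to move is in a losing position under optimal play.

Losing position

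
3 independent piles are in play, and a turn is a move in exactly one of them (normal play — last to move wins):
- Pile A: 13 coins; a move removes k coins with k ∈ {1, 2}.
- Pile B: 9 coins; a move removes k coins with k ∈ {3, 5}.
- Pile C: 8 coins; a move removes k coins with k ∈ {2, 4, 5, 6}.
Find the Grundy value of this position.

1

For pile A, compute g(0), g(1), … with moves {1, 2}:
g(0) = mex{} = 0
g(1) = mex{0} = 1
g(2) = mex{0,1} = 2
g(3) = mex{1,2} = 0
g(4) = mex{0,2} = 1
g(5) = mex{0,1} = 2
g(6) = mex{1,2} = 0
g(7) = mex{0,2} = 1
g(8) = mex{0,1} = 2
g(9) = mex{1,2} = 0
g(10) = mex{0,2} = 1
g(11) = mex{0,1} = 2
g(12) = mex{1,2} = 0
g(13) = mex{0,2} = 1
So g(13) = 1.
For pile B, compute g(0), g(1), … with moves {3, 5}:
g(0) = mex{} = 0
g(1) = mex{} = 0
g(2) = mex{} = 0
g(3) = mex{0} = 1
g(4) = mex{0} = 1
g(5) = mex{0} = 1
g(6) = mex{0,1} = 2
g(7) = mex{0,1} = 2
g(8) = mex{1} = 0
g(9) = mex{1,2} = 0
So g(9) = 0.
Build the Grundy sequence for pile C with g(k) = mex{g(k−s) : s ∈ {2, 4, 5, 6}, s ≤ k}:
k:     0  1  2  3  4  5  6  7  8
g(k):  0  0  1  1  2  2  3  3  0
So g(8) = 0.
The value of a disjunctive sum is the nim-sum of the parts.
Combined value = 1 ⊕ 0 ⊕ 0 = 1.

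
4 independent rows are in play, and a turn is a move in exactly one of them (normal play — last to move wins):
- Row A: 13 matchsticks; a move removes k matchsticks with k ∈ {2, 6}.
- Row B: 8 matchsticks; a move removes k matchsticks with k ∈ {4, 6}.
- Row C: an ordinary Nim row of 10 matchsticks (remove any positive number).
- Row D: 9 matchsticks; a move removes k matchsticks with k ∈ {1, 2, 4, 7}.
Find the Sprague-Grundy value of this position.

8

Grundy values for row A (subtraction set {2, 6}):
k:     0  1  2  3  4  5  6  7  8  9 10 11 12 13
g(k):  0  0  1  1  0  0  1  1  0  0  1  1  0  0
So g(13) = 0.
For row B, compute g(0), g(1), … with moves {4, 6}:
g(0) = mex{} = 0
g(1) = mex{} = 0
g(2) = mex{} = 0
g(3) = mex{} = 0
g(4) = mex{0} = 1
g(5) = mex{0} = 1
g(6) = mex{0} = 1
g(7) = mex{0} = 1
g(8) = mex{0,1} = 2
So g(8) = 2.
Row C is a plain Nim row of size 10, so its Grundy value is 10.
For row D, compute g(0), g(1), … with moves {1, 2, 4, 7}:
k:     0  1  2  3  4  5  6  7  8  9
g(k):  0  1  2  0  1  2  0  1  2  0
So g(9) = 0.
The value of a disjunctive sum is the nim-sum of the parts.
Combined value = 0 XOR 2 XOR 10 XOR 0 = 8.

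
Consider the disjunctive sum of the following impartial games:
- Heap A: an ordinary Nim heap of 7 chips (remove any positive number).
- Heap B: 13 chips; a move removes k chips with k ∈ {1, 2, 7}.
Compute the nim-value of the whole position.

Heap A is a plain Nim heap of size 7, so its Grundy value is 7.
Build the Grundy sequence for heap B with g(k) = mex{g(k−s) : s ∈ {1, 2, 7}, s ≤ k}:
g(0) = mex{} = 0
g(1) = mex{0} = 1
g(2) = mex{0,1} = 2
g(3) = mex{1,2} = 0
g(4) = mex{0,2} = 1
g(5) = mex{0,1} = 2
g(6) = mex{1,2} = 0
g(7) = mex{0,2} = 1
g(8) = mex{0,1} = 2
g(9) = mex{1,2} = 0
g(10) = mex{0,2} = 1
g(11) = mex{0,1} = 2
g(12) = mex{1,2} = 0
g(13) = mex{0,2} = 1
So g(13) = 1.
By the Sprague-Grundy theorem, the Grundy value of a sum of independent games is the XOR of the component values.
Combined value = 7 XOR 1 = 6.

6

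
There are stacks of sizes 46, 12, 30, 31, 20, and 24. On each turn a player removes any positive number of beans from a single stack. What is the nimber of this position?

Bitwise XOR of the heap sizes:
  101110  (46)
  001100  (12)
  011110  (30)
  011111  (31)
  010100  (20)
  011000  (24)
  ------
  101111  (47)

47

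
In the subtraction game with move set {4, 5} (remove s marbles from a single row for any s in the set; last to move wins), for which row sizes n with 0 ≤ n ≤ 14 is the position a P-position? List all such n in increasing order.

0, 1, 2, 3, 9, 10, 11, 12

Grundy values for subtraction set {4, 5}:
g(0) = mex{} = 0
g(1) = mex{} = 0
g(2) = mex{} = 0
g(3) = mex{} = 0
g(4) = mex{0} = 1
g(5) = mex{0} = 1
g(6) = mex{0} = 1
g(7) = mex{0} = 1
g(8) = mex{0,1} = 2
g(9) = mex{1} = 0
g(10) = mex{1} = 0
g(11) = mex{1} = 0
g(12) = mex{1,2} = 0
g(13) = mex{0,2} = 1
g(14) = mex{0} = 1
The P-positions (g = 0) in 0..14 are 0, 1, 2, 3, 9, 10, 11, 12.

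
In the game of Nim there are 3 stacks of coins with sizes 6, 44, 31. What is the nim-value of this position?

53

Write each in binary and XOR column by column:
  000110  (6)
  101100  (44)
  011111  (31)
  ------
  110101  (53)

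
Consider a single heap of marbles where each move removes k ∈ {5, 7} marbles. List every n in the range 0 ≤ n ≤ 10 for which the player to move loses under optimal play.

0, 1, 2, 3, 4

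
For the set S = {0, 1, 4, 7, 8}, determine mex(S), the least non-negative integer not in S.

The values 0, 1 are all present; 2 is the first non-negative integer missing from the set.

2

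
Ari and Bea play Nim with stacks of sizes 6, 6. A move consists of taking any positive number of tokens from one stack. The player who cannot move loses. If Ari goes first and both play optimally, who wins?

Bea wins

Nim-sum: 6 XOR 6 = 0.
The nim-sum is 0, so this is a P-position: the player to move is in a losing position under optimal play; Ari is about to move from it and so loses — Bea wins.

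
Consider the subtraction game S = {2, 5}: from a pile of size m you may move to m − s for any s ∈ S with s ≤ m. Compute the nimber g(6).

1

Build the Grundy sequence with g(k) = mex{g(k−s) : s ∈ {2, 5}, s ≤ k}:
g(0) = mex{} = 0
g(1) = mex{} = 0
g(2) = mex{0} = 1
g(3) = mex{0} = 1
g(4) = mex{1} = 0
g(5) = mex{0,1} = 2
g(6) = mex{0} = 1
So g(6) = 1.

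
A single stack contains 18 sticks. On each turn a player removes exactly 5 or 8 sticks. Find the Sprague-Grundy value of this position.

1

Build the Grundy sequence with g(k) = mex{g(k−s) : s ∈ {5, 8}, s ≤ k}:
k:     0  1  2  3  4  5  6  7  8  9 10 11 12 13 14 15 16 17 18
g(k):  0  0  0  0  0  1  1  1  1  1  2  2  2  0  0  0  0  0  1
So g(18) = 1.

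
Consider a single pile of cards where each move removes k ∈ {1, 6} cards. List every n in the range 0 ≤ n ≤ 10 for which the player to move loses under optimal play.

0, 2, 4, 7, 9

Grundy values for subtraction set {1, 6}:
k:     0  1  2  3  4  5  6  7  8  9 10
g(k):  0  1  0  1  0  1  2  0  1  0  1
The P-positions (g = 0) in 0..10 are 0, 2, 4, 7, 9.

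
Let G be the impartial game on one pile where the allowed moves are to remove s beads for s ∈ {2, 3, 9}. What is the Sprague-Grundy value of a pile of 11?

Build the Grundy sequence with g(k) = mex{g(k−s) : s ∈ {2, 3, 9}, s ≤ k}:
k:     0  1  2  3  4  5  6  7  8  9 10 11
g(k):  0  0  1  1  2  0  0  1  1  2  2  0
So g(11) = 0.

0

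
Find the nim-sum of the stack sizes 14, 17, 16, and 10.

5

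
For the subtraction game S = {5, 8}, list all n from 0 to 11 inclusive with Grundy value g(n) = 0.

0, 1, 2, 3, 4

Compute g(0), g(1), … for moves {5, 8}:
g(0) = mex{} = 0
g(1) = mex{} = 0
g(2) = mex{} = 0
g(3) = mex{} = 0
g(4) = mex{} = 0
g(5) = mex{0} = 1
g(6) = mex{0} = 1
g(7) = mex{0} = 1
g(8) = mex{0} = 1
g(9) = mex{0} = 1
g(10) = mex{0,1} = 2
g(11) = mex{0,1} = 2
The P-positions (g = 0) in 0..11 are 0, 1, 2, 3, 4.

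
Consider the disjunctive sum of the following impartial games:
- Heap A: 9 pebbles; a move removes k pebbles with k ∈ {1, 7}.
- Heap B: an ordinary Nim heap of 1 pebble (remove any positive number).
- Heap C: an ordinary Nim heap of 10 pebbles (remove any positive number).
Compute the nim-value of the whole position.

10

For heap A, compute g(0), g(1), … with moves {1, 7}:
k:     0  1  2  3  4  5  6  7  8  9
g(k):  0  1  0  1  0  1  0  1  0  1
So g(9) = 1.
Heap B is a plain Nim heap of size 1, so its Grundy value is 1.
Heap C is a plain Nim heap of size 10, so its Grundy value is 10.
By the Sprague-Grundy theorem, the Grundy value of a sum of independent games is the XOR of the component values.
Combined value = 1 ⊕ 1 ⊕ 10 = 10.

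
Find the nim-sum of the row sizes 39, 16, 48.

Nim-sum: 39 XOR 16 XOR 48 = 7.

7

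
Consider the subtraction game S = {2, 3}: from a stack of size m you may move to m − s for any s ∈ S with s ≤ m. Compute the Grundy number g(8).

Grundy values for subtraction set {2, 3}:
k:     0  1  2  3  4  5  6  7  8
g(k):  0  0  1  1  2  0  0  1  1
So g(8) = 1.

1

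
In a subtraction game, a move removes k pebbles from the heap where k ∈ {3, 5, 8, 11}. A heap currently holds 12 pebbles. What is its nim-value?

4

Grundy values for subtraction set {3, 5, 8, 11}:
g(0) = mex{} = 0
g(1) = mex{} = 0
g(2) = mex{} = 0
g(3) = mex{0} = 1
g(4) = mex{0} = 1
g(5) = mex{0} = 1
g(6) = mex{0,1} = 2
g(7) = mex{0,1} = 2
g(8) = mex{0,1} = 2
g(9) = mex{0,1,2} = 3
g(10) = mex{0,1,2} = 3
g(11) = mex{0,1,2} = 3
g(12) = mex{0,1,2,3} = 4
So g(12) = 4.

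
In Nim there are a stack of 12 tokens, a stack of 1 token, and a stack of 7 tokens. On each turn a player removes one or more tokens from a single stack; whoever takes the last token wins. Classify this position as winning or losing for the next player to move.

Bitwise XOR of the heap sizes:
  1100  (12)
  0001  (1)
  0111  (7)
  ----
  1010  (10)
The nim-sum is 10 ≠ 0, so this is an N-position: the player to move can win.

Winning position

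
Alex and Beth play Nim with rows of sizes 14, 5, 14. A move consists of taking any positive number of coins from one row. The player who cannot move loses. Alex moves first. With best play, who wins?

Alex wins

Bitwise XOR of the heap sizes:
  1110  (14)
  0101  (5)
  1110  (14)
  ----
  0101  (5)
The nim-sum is 5 ≠ 0, so this is an N-position: the player to move can win; Alex has a winning move.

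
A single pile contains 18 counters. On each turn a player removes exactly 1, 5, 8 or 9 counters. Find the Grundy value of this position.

0

Build the Grundy sequence with g(k) = mex{g(k−s) : s ∈ {1, 5, 8, 9}, s ≤ k}:
k:     0  1  2  3  4  5  6  7  8  9 10 11 12 13 14 15 16 17 18
g(k):  0  1  0  1  0  1  0  1  2  3  2  3  2  3  2  3  0  1  0
So g(18) = 0.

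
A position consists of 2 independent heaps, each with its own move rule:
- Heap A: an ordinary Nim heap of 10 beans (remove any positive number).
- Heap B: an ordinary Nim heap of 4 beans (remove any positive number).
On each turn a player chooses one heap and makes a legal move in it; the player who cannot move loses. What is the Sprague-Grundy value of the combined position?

14

Heap A is a plain Nim heap of size 10, so its Grundy value is 10.
Heap B is a plain Nim heap of size 4, so its Grundy value is 4.
The value of a disjunctive sum is the nim-sum of the parts.
Combined value = 10 ⊕ 4 = 14.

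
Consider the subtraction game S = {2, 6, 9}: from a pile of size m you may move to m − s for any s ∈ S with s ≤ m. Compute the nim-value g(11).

3

Grundy values for subtraction set {2, 6, 9}:
k:     0  1  2  3  4  5  6  7  8  9 10 11
g(k):  0  0  1  1  0  0  1  1  0  2  1  3
So g(11) = 3.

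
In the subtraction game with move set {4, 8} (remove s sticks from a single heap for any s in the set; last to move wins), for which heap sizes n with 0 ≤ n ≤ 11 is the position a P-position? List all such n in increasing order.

Compute g(0), g(1), … for moves {4, 8}:
k:     0  1  2  3  4  5  6  7  8  9 10 11
g(k):  0  0  0  0  1  1  1  1  2  2  2  2
The P-positions (g = 0) in 0..11 are 0, 1, 2, 3.

0, 1, 2, 3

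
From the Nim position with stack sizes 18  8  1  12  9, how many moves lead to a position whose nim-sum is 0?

1

Write each in binary and XOR column by column:
  10010  (18)
  01000  (8)
  00001  (1)
  01100  (12)
  01001  (9)
  -----
  11110  (30)
The overall nim-sum is X = 30. A stack of size p has a winning move iff p XOR X < p (reduce it to p XOR X).
  18: 18 XOR 30 = 12 < 18 — winning move (to 12).
  8: 8 XOR 30 = 22 ≥ 8 — no move.
  1: 1 XOR 30 = 31 ≥ 1 — no move.
  12: 12 XOR 30 = 18 ≥ 12 — no move.
  9: 9 XOR 30 = 23 ≥ 9 — no move.
That gives 1 winning move.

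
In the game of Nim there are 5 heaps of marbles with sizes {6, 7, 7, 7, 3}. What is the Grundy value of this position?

2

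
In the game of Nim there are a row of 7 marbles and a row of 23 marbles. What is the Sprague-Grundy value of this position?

16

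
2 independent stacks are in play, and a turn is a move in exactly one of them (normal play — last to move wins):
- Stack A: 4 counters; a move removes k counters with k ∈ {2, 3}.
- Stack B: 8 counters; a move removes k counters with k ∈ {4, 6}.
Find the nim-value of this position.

0

Build the Grundy sequence for stack A with g(k) = mex{g(k−s) : s ∈ {2, 3}, s ≤ k}:
g(0) = mex{} = 0
g(1) = mex{} = 0
g(2) = mex{0} = 1
g(3) = mex{0} = 1
g(4) = mex{0,1} = 2
So g(4) = 2.
Grundy values for stack B (subtraction set {4, 6}):
k:     0  1  2  3  4  5  6  7  8
g(k):  0  0  0  0  1  1  1  1  2
So g(8) = 2.
The value of a disjunctive sum is the nim-sum of the parts.
Combined value = 2 XOR 2 = 0.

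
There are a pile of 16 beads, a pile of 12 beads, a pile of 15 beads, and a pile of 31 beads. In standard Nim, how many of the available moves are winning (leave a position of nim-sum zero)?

3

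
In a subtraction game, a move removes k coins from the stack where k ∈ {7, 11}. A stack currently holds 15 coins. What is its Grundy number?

2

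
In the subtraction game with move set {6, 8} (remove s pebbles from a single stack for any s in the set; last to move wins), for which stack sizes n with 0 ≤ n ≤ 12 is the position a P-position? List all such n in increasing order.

0, 1, 2, 3, 4, 5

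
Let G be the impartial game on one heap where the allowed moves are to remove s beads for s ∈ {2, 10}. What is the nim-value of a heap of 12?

0

Grundy values for subtraction set {2, 10}:
k:     0  1  2  3  4  5  6  7  8  9 10 11 12
g(k):  0  0  1  1  0  0  1  1  0  0  1  1  0
So g(12) = 0.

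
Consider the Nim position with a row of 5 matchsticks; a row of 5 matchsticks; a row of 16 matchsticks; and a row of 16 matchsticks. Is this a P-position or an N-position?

P-position

Compute the nim-sum pairwise:
5 XOR 5 = 0
0 XOR 16 = 16
16 XOR 16 = 0
The nim-sum is 0, so this is a P-position: the player to move is in a losing position under optimal play.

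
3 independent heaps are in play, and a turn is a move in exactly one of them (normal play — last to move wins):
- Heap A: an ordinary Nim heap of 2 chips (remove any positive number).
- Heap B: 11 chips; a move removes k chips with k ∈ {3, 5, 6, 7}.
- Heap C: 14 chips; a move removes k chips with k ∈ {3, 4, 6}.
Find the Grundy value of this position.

3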